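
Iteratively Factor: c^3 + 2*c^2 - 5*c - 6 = (c - 2)*(c^2 + 4*c + 3) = (c - 2)*(c + 1)*(c + 3)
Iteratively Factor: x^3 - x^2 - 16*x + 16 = (x - 4)*(x^2 + 3*x - 4) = (x - 4)*(x - 1)*(x + 4)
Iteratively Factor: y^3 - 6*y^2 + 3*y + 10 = (y - 5)*(y^2 - y - 2) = (y - 5)*(y - 2)*(y + 1)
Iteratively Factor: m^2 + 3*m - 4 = (m - 1)*(m + 4)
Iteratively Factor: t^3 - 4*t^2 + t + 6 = (t - 2)*(t^2 - 2*t - 3) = (t - 2)*(t + 1)*(t - 3)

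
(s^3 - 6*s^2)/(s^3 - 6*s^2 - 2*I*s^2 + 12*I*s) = s/(s - 2*I)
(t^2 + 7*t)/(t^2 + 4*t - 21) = t/(t - 3)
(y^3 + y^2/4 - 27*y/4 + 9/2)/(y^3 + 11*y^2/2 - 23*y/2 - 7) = (4*y^2 + 9*y - 9)/(2*(2*y^2 + 15*y + 7))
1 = 1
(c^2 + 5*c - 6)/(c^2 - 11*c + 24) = (c^2 + 5*c - 6)/(c^2 - 11*c + 24)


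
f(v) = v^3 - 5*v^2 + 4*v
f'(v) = 3*v^2 - 10*v + 4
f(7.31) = 152.68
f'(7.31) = 91.21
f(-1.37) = -17.44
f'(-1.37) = 23.33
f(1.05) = -0.15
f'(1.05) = -3.19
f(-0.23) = -1.20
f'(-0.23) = 6.46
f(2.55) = -5.73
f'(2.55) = -1.99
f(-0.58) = -4.20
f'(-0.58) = 10.81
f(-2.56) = -59.79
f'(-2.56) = 49.26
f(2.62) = -5.86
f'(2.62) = -1.61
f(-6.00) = -420.00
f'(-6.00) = 172.00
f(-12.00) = -2496.00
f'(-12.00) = 556.00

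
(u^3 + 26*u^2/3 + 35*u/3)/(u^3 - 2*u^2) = (3*u^2 + 26*u + 35)/(3*u*(u - 2))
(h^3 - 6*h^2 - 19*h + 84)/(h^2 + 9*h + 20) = (h^2 - 10*h + 21)/(h + 5)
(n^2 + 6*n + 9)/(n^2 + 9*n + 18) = (n + 3)/(n + 6)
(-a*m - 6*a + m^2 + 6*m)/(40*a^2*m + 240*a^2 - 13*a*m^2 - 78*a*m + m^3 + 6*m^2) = (-a + m)/(40*a^2 - 13*a*m + m^2)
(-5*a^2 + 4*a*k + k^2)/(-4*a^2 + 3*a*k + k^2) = (5*a + k)/(4*a + k)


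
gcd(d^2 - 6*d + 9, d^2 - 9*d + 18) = d - 3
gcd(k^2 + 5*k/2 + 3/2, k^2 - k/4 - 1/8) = 1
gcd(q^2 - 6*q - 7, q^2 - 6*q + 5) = 1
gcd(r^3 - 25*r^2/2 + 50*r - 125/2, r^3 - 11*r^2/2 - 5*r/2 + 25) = r^2 - 15*r/2 + 25/2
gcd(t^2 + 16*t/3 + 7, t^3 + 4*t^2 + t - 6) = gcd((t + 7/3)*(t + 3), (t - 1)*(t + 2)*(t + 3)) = t + 3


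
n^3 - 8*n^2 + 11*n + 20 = (n - 5)*(n - 4)*(n + 1)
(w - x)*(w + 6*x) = w^2 + 5*w*x - 6*x^2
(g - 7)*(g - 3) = g^2 - 10*g + 21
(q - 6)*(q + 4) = q^2 - 2*q - 24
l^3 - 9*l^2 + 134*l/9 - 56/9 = (l - 7)*(l - 4/3)*(l - 2/3)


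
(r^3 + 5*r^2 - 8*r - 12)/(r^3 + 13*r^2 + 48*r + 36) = (r - 2)/(r + 6)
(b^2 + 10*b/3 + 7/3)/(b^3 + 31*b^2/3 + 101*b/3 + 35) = (b + 1)/(b^2 + 8*b + 15)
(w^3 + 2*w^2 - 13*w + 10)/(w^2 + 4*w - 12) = (w^2 + 4*w - 5)/(w + 6)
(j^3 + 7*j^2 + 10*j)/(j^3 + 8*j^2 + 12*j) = (j + 5)/(j + 6)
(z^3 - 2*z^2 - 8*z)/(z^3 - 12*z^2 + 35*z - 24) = z*(z^2 - 2*z - 8)/(z^3 - 12*z^2 + 35*z - 24)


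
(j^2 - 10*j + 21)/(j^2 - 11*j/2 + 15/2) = 2*(j - 7)/(2*j - 5)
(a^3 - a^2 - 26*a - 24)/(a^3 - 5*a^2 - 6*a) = (a + 4)/a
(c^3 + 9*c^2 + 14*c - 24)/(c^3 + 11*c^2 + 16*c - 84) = (c^2 + 3*c - 4)/(c^2 + 5*c - 14)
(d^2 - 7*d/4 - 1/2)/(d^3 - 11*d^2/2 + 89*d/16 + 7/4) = 4*(d - 2)/(4*d^2 - 23*d + 28)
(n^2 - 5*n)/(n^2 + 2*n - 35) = n/(n + 7)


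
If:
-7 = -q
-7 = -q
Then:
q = 7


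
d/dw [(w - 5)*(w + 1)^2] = 3*(w - 3)*(w + 1)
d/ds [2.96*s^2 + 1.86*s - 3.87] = 5.92*s + 1.86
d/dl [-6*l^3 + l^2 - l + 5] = -18*l^2 + 2*l - 1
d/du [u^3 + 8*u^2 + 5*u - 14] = 3*u^2 + 16*u + 5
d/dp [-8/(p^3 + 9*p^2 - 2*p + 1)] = 8*(3*p^2 + 18*p - 2)/(p^3 + 9*p^2 - 2*p + 1)^2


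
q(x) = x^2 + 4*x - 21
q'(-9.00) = -14.00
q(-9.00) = 24.00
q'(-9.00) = -14.00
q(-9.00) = 24.00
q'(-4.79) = -5.58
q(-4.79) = -17.22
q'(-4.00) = -4.00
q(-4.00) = -21.00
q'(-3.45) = -2.90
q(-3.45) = -22.90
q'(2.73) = 9.46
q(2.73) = -2.63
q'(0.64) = 5.28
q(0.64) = -18.03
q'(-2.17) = -0.34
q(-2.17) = -24.97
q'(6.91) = 17.82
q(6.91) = 54.39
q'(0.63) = 5.26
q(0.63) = -18.08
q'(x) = 2*x + 4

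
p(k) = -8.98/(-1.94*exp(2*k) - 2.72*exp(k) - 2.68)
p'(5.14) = -0.00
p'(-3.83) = -0.07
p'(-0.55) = -1.07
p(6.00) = 0.00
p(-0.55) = 1.83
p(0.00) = 1.22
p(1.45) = 0.18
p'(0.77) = -0.69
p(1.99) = 0.07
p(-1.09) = 2.35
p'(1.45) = -0.30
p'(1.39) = -0.33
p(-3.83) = 3.28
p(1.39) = 0.20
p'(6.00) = 0.00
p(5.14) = 0.00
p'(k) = -8.98*(3.88*exp(2*k) + 2.72*exp(k))/(-1.94*exp(2*k) - 2.72*exp(k) - 2.68)^2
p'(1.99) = -0.13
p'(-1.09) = -0.84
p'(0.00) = -1.10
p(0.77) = 0.51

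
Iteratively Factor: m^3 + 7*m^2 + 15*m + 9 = (m + 3)*(m^2 + 4*m + 3) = (m + 1)*(m + 3)*(m + 3)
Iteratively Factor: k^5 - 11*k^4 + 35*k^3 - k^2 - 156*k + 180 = (k - 3)*(k^4 - 8*k^3 + 11*k^2 + 32*k - 60) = (k - 3)*(k + 2)*(k^3 - 10*k^2 + 31*k - 30) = (k - 3)*(k - 2)*(k + 2)*(k^2 - 8*k + 15) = (k - 3)^2*(k - 2)*(k + 2)*(k - 5)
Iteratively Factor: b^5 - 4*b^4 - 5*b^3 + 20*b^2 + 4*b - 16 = (b - 2)*(b^4 - 2*b^3 - 9*b^2 + 2*b + 8) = (b - 2)*(b - 1)*(b^3 - b^2 - 10*b - 8) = (b - 2)*(b - 1)*(b + 1)*(b^2 - 2*b - 8) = (b - 2)*(b - 1)*(b + 1)*(b + 2)*(b - 4)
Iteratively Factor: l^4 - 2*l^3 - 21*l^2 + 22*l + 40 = (l - 5)*(l^3 + 3*l^2 - 6*l - 8) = (l - 5)*(l - 2)*(l^2 + 5*l + 4) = (l - 5)*(l - 2)*(l + 4)*(l + 1)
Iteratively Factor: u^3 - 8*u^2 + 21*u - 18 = (u - 3)*(u^2 - 5*u + 6) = (u - 3)^2*(u - 2)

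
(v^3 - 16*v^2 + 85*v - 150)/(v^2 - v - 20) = (v^2 - 11*v + 30)/(v + 4)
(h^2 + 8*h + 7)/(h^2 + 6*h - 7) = (h + 1)/(h - 1)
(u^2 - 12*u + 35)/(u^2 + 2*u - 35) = (u - 7)/(u + 7)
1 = 1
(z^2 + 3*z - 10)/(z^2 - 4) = (z + 5)/(z + 2)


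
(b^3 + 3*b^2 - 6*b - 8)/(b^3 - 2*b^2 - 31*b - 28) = (b - 2)/(b - 7)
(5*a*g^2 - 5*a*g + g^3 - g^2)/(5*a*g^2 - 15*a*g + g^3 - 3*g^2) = (g - 1)/(g - 3)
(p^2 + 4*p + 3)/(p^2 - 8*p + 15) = (p^2 + 4*p + 3)/(p^2 - 8*p + 15)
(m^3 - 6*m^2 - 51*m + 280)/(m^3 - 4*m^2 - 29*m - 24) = (m^2 + 2*m - 35)/(m^2 + 4*m + 3)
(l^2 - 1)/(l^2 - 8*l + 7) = (l + 1)/(l - 7)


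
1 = 1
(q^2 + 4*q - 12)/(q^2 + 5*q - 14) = (q + 6)/(q + 7)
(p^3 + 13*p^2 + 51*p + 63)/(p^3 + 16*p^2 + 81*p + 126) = (p + 3)/(p + 6)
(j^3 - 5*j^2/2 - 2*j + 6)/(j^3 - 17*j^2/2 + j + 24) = (j - 2)/(j - 8)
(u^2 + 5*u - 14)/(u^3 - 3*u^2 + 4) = (u + 7)/(u^2 - u - 2)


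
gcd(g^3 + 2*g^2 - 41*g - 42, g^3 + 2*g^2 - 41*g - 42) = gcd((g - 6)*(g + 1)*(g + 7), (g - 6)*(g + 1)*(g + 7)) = g^3 + 2*g^2 - 41*g - 42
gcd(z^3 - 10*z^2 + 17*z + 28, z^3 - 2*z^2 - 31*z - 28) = z^2 - 6*z - 7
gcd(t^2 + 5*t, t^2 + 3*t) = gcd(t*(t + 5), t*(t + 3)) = t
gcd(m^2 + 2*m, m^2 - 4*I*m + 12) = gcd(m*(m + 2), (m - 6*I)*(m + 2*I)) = 1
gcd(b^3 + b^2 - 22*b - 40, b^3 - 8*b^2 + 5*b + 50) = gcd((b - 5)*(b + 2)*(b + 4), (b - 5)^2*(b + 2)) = b^2 - 3*b - 10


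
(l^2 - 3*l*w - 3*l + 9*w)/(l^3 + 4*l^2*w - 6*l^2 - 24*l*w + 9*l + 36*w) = (l - 3*w)/(l^2 + 4*l*w - 3*l - 12*w)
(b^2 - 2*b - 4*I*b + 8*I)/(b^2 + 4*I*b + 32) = (b - 2)/(b + 8*I)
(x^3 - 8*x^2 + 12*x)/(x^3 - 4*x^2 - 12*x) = (x - 2)/(x + 2)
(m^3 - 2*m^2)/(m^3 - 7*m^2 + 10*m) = m/(m - 5)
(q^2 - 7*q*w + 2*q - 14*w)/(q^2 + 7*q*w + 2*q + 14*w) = (q - 7*w)/(q + 7*w)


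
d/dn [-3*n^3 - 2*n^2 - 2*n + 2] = -9*n^2 - 4*n - 2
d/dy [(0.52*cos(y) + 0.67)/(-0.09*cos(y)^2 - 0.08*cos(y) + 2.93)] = (0.0468*sin(y)^2 - 0.1206*cos(y) - 1.624)*sin(y)/(0.09*cos(y)^2 + 0.08*cos(y) - 2.93)^2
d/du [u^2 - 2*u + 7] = 2*u - 2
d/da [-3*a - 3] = -3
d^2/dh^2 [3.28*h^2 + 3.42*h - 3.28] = 6.56000000000000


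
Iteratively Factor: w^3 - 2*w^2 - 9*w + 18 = (w - 3)*(w^2 + w - 6) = (w - 3)*(w + 3)*(w - 2)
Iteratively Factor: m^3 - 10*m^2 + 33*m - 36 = (m - 3)*(m^2 - 7*m + 12) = (m - 4)*(m - 3)*(m - 3)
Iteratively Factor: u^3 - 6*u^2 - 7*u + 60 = (u - 4)*(u^2 - 2*u - 15) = (u - 5)*(u - 4)*(u + 3)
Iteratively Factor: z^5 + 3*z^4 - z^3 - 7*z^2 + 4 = (z - 1)*(z^4 + 4*z^3 + 3*z^2 - 4*z - 4) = (z - 1)*(z + 2)*(z^3 + 2*z^2 - z - 2) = (z - 1)*(z + 1)*(z + 2)*(z^2 + z - 2) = (z - 1)*(z + 1)*(z + 2)^2*(z - 1)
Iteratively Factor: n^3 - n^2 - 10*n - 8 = (n + 2)*(n^2 - 3*n - 4) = (n + 1)*(n + 2)*(n - 4)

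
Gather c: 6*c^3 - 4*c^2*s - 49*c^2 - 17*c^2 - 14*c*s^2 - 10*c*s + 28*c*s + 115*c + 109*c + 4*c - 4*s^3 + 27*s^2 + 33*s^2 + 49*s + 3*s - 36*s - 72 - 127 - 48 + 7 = 6*c^3 + c^2*(-4*s - 66) + c*(-14*s^2 + 18*s + 228) - 4*s^3 + 60*s^2 + 16*s - 240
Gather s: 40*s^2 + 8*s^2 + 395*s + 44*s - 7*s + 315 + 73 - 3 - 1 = 48*s^2 + 432*s + 384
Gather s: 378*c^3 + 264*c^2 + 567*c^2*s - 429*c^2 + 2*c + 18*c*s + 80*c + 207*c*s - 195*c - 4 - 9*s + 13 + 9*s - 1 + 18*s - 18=378*c^3 - 165*c^2 - 113*c + s*(567*c^2 + 225*c + 18) - 10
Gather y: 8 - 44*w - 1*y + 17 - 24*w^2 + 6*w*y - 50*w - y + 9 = -24*w^2 - 94*w + y*(6*w - 2) + 34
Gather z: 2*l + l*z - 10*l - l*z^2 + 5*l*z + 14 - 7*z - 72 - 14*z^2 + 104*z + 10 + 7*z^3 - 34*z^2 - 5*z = -8*l + 7*z^3 + z^2*(-l - 48) + z*(6*l + 92) - 48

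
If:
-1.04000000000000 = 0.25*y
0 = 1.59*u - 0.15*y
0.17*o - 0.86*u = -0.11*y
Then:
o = 0.71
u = -0.39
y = -4.16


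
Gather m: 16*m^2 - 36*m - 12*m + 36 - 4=16*m^2 - 48*m + 32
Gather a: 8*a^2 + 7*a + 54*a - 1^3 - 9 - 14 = 8*a^2 + 61*a - 24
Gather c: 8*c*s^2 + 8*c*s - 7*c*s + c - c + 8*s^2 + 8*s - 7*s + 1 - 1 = c*(8*s^2 + s) + 8*s^2 + s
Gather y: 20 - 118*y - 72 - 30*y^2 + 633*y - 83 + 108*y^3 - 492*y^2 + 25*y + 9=108*y^3 - 522*y^2 + 540*y - 126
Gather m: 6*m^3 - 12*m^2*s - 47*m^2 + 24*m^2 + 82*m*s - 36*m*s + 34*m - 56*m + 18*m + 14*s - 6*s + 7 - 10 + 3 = 6*m^3 + m^2*(-12*s - 23) + m*(46*s - 4) + 8*s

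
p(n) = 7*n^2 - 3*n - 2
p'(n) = 14*n - 3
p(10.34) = 715.39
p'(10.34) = 141.76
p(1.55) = 10.17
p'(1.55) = 18.70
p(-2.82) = 62.13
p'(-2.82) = -42.48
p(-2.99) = 69.55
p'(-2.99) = -44.86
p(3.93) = 94.32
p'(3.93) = 52.02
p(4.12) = 104.46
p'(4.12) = 54.68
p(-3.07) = 73.18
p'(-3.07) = -45.98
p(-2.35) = 43.71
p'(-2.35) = -35.90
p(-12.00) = 1042.00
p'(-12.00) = -171.00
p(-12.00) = 1042.00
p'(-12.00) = -171.00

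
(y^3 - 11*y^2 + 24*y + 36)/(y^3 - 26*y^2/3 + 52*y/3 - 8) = 3*(y^2 - 5*y - 6)/(3*y^2 - 8*y + 4)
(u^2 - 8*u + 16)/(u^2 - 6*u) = (u^2 - 8*u + 16)/(u*(u - 6))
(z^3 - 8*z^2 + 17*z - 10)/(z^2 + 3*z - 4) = (z^2 - 7*z + 10)/(z + 4)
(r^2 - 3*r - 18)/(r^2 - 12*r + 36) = (r + 3)/(r - 6)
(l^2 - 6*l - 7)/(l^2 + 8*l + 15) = (l^2 - 6*l - 7)/(l^2 + 8*l + 15)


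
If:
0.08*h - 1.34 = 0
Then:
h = 16.75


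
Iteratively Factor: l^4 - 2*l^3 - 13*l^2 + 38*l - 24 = (l - 1)*(l^3 - l^2 - 14*l + 24) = (l - 2)*(l - 1)*(l^2 + l - 12) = (l - 2)*(l - 1)*(l + 4)*(l - 3)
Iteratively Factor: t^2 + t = (t)*(t + 1)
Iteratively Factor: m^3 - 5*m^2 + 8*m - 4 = (m - 2)*(m^2 - 3*m + 2) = (m - 2)*(m - 1)*(m - 2)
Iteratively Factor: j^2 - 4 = (j - 2)*(j + 2)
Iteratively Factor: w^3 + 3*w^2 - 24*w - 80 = (w + 4)*(w^2 - w - 20) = (w + 4)^2*(w - 5)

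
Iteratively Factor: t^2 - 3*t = (t)*(t - 3)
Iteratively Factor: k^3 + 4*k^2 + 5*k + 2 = (k + 1)*(k^2 + 3*k + 2) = (k + 1)*(k + 2)*(k + 1)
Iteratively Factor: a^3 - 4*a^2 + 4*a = (a - 2)*(a^2 - 2*a) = a*(a - 2)*(a - 2)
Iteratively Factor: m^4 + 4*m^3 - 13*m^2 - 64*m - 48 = (m - 4)*(m^3 + 8*m^2 + 19*m + 12) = (m - 4)*(m + 1)*(m^2 + 7*m + 12) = (m - 4)*(m + 1)*(m + 3)*(m + 4)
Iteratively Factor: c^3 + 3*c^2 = (c + 3)*(c^2) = c*(c + 3)*(c)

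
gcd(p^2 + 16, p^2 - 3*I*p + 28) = p + 4*I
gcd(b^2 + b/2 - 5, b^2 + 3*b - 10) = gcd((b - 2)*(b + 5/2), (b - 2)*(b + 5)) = b - 2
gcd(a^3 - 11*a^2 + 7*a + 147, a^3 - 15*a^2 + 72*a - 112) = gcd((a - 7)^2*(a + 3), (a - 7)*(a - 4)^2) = a - 7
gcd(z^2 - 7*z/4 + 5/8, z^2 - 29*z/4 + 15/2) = z - 5/4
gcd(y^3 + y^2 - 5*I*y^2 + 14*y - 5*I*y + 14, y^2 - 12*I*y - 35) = y - 7*I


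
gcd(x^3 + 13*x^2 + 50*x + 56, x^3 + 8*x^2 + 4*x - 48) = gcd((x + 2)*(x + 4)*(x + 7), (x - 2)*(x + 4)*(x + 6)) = x + 4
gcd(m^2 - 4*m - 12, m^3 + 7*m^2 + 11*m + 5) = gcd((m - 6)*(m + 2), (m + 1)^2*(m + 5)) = 1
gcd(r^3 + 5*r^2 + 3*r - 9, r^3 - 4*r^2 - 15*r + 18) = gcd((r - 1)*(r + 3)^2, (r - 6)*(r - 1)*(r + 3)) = r^2 + 2*r - 3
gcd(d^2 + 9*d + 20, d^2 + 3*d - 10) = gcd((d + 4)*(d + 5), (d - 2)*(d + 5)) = d + 5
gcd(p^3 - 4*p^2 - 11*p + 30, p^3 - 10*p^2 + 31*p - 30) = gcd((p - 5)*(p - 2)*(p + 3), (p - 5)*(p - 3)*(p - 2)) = p^2 - 7*p + 10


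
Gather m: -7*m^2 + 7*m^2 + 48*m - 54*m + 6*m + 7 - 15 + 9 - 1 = 0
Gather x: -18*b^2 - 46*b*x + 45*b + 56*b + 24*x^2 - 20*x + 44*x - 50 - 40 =-18*b^2 + 101*b + 24*x^2 + x*(24 - 46*b) - 90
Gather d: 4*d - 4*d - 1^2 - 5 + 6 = 0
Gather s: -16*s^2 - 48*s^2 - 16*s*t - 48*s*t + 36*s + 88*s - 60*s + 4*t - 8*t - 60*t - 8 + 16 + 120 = -64*s^2 + s*(64 - 64*t) - 64*t + 128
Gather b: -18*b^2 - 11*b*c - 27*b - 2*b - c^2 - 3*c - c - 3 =-18*b^2 + b*(-11*c - 29) - c^2 - 4*c - 3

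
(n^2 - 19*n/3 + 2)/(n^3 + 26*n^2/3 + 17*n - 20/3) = (n - 6)/(n^2 + 9*n + 20)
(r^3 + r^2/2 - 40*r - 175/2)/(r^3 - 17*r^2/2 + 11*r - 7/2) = (2*r^2 + 15*r + 25)/(2*r^2 - 3*r + 1)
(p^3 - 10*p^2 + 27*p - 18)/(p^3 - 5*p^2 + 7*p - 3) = (p - 6)/(p - 1)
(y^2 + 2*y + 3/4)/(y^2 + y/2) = (y + 3/2)/y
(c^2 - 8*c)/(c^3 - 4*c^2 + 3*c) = (c - 8)/(c^2 - 4*c + 3)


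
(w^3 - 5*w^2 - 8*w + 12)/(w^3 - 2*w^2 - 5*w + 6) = (w - 6)/(w - 3)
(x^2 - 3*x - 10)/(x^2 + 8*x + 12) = (x - 5)/(x + 6)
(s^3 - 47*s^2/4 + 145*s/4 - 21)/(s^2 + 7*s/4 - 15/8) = 2*(s^2 - 11*s + 28)/(2*s + 5)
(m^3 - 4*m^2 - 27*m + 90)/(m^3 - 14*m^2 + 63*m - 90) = (m + 5)/(m - 5)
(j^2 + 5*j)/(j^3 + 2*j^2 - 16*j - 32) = j*(j + 5)/(j^3 + 2*j^2 - 16*j - 32)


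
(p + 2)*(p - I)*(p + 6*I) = p^3 + 2*p^2 + 5*I*p^2 + 6*p + 10*I*p + 12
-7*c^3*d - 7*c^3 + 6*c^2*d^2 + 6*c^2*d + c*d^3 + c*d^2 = (-c + d)*(7*c + d)*(c*d + c)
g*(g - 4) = g^2 - 4*g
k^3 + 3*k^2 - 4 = (k - 1)*(k + 2)^2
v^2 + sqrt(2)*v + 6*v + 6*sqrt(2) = (v + 6)*(v + sqrt(2))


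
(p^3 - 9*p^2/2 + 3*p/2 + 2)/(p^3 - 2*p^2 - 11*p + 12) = (p + 1/2)/(p + 3)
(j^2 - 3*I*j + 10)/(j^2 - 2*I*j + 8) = (j - 5*I)/(j - 4*I)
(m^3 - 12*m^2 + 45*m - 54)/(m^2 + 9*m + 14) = (m^3 - 12*m^2 + 45*m - 54)/(m^2 + 9*m + 14)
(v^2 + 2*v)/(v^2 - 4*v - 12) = v/(v - 6)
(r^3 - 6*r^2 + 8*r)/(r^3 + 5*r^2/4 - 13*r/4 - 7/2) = 4*r*(r^2 - 6*r + 8)/(4*r^3 + 5*r^2 - 13*r - 14)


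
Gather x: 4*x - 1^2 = 4*x - 1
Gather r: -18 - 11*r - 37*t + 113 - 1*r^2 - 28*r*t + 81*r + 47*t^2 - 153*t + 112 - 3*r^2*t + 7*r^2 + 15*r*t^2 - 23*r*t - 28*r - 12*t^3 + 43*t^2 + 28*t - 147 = r^2*(6 - 3*t) + r*(15*t^2 - 51*t + 42) - 12*t^3 + 90*t^2 - 162*t + 60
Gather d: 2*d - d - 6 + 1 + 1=d - 4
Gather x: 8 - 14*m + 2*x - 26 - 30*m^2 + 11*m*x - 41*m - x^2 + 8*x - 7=-30*m^2 - 55*m - x^2 + x*(11*m + 10) - 25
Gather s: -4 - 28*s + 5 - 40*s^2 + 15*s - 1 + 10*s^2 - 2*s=-30*s^2 - 15*s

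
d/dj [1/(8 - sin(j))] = cos(j)/(sin(j) - 8)^2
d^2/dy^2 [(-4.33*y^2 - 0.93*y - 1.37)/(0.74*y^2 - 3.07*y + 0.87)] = (3.5527136788005e-15*y^4 - 20.692324*y^3 + 12.224652*y^2 + 22.2666*y - 35.582842)/(0.405224*y^6 - 5.043396*y^5 + 22.352514*y^4 - 40.793239*y^3 + 26.279307*y^2 - 6.971049*y + 0.658503)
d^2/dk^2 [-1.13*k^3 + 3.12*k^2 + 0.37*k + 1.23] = 6.24 - 6.78*k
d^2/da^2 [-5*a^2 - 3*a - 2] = -10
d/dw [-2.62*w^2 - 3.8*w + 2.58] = -5.24*w - 3.8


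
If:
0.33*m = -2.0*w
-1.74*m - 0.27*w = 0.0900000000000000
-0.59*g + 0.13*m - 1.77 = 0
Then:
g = -3.01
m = -0.05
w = 0.01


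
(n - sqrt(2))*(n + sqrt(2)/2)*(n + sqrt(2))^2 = n^4 + 3*sqrt(2)*n^3/2 - n^2 - 3*sqrt(2)*n - 2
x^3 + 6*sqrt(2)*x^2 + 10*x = x*(x + sqrt(2))*(x + 5*sqrt(2))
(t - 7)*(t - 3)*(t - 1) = t^3 - 11*t^2 + 31*t - 21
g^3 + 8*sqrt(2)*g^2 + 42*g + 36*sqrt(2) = (g + 2*sqrt(2))*(g + 3*sqrt(2))^2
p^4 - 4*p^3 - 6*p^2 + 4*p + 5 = (p - 5)*(p - 1)*(p + 1)^2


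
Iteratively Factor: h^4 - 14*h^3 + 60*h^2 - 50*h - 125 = (h - 5)*(h^3 - 9*h^2 + 15*h + 25) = (h - 5)^2*(h^2 - 4*h - 5) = (h - 5)^2*(h + 1)*(h - 5)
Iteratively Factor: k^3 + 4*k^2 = (k)*(k^2 + 4*k) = k*(k + 4)*(k)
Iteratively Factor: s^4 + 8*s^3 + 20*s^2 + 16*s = (s + 2)*(s^3 + 6*s^2 + 8*s) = s*(s + 2)*(s^2 + 6*s + 8) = s*(s + 2)*(s + 4)*(s + 2)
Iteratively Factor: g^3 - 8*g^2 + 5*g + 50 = (g - 5)*(g^2 - 3*g - 10) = (g - 5)^2*(g + 2)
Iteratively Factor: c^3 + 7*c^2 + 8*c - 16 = (c + 4)*(c^2 + 3*c - 4) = (c + 4)^2*(c - 1)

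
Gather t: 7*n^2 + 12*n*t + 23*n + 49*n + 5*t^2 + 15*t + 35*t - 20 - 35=7*n^2 + 72*n + 5*t^2 + t*(12*n + 50) - 55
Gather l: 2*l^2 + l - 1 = 2*l^2 + l - 1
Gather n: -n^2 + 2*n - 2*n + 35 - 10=25 - n^2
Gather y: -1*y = -y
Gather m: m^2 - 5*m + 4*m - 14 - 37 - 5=m^2 - m - 56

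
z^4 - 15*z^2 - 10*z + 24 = (z - 4)*(z - 1)*(z + 2)*(z + 3)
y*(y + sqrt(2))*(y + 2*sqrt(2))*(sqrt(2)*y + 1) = sqrt(2)*y^4 + 7*y^3 + 7*sqrt(2)*y^2 + 4*y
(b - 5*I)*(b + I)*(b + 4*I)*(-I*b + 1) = -I*b^4 + b^3 - 21*I*b^2 + 41*b + 20*I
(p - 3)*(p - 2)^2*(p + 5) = p^4 - 2*p^3 - 19*p^2 + 68*p - 60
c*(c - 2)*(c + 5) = c^3 + 3*c^2 - 10*c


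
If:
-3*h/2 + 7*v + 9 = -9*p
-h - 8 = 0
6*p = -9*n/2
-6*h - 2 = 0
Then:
No Solution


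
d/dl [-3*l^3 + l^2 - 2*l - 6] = -9*l^2 + 2*l - 2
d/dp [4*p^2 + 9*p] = 8*p + 9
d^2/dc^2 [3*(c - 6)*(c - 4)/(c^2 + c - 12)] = 6*(-11*c^3 + 108*c^2 - 288*c + 336)/(c^6 + 3*c^5 - 33*c^4 - 71*c^3 + 396*c^2 + 432*c - 1728)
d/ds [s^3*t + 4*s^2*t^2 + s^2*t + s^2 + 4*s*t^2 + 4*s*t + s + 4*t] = 3*s^2*t + 8*s*t^2 + 2*s*t + 2*s + 4*t^2 + 4*t + 1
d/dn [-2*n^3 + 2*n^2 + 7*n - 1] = -6*n^2 + 4*n + 7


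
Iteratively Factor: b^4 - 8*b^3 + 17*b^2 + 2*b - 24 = (b - 2)*(b^3 - 6*b^2 + 5*b + 12) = (b - 2)*(b + 1)*(b^2 - 7*b + 12) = (b - 4)*(b - 2)*(b + 1)*(b - 3)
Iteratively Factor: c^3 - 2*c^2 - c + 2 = (c + 1)*(c^2 - 3*c + 2) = (c - 1)*(c + 1)*(c - 2)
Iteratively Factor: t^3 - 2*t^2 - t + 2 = (t - 2)*(t^2 - 1) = (t - 2)*(t - 1)*(t + 1)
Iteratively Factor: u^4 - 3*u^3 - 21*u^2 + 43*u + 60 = (u - 3)*(u^3 - 21*u - 20) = (u - 3)*(u + 4)*(u^2 - 4*u - 5) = (u - 3)*(u + 1)*(u + 4)*(u - 5)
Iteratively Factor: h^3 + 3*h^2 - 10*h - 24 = (h - 3)*(h^2 + 6*h + 8) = (h - 3)*(h + 4)*(h + 2)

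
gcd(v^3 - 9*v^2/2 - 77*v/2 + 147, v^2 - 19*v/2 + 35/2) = v - 7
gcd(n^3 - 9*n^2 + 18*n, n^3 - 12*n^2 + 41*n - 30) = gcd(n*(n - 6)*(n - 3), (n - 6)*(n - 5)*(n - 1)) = n - 6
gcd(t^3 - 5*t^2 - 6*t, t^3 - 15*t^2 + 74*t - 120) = t - 6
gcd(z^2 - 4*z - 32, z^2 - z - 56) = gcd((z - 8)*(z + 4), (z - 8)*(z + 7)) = z - 8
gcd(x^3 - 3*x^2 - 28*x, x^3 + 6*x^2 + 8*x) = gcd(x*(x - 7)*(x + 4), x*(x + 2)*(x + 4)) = x^2 + 4*x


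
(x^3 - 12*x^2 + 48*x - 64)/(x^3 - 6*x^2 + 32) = (x - 4)/(x + 2)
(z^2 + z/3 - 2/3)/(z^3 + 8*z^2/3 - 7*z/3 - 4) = (3*z - 2)/(3*z^2 + 5*z - 12)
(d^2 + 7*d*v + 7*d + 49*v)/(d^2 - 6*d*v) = (d^2 + 7*d*v + 7*d + 49*v)/(d*(d - 6*v))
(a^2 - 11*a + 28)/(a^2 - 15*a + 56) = (a - 4)/(a - 8)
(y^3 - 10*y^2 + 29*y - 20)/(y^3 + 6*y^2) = (y^3 - 10*y^2 + 29*y - 20)/(y^2*(y + 6))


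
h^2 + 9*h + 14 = (h + 2)*(h + 7)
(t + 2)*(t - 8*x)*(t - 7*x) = t^3 - 15*t^2*x + 2*t^2 + 56*t*x^2 - 30*t*x + 112*x^2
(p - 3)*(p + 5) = p^2 + 2*p - 15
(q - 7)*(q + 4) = q^2 - 3*q - 28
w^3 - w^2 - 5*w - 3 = (w - 3)*(w + 1)^2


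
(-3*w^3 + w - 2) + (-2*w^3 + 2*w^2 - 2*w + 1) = -5*w^3 + 2*w^2 - w - 1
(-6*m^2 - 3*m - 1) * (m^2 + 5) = -6*m^4 - 3*m^3 - 31*m^2 - 15*m - 5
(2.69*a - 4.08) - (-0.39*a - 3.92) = 3.08*a - 0.16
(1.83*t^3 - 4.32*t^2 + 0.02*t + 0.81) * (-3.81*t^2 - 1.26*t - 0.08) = -6.9723*t^5 + 14.1534*t^4 + 5.2206*t^3 - 2.7657*t^2 - 1.0222*t - 0.0648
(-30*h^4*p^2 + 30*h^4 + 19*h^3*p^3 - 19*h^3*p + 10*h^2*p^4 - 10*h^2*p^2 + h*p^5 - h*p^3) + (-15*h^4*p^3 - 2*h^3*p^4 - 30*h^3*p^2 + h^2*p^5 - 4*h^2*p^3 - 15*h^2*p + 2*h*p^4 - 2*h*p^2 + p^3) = -15*h^4*p^3 - 30*h^4*p^2 + 30*h^4 - 2*h^3*p^4 + 19*h^3*p^3 - 30*h^3*p^2 - 19*h^3*p + h^2*p^5 + 10*h^2*p^4 - 4*h^2*p^3 - 10*h^2*p^2 - 15*h^2*p + h*p^5 + 2*h*p^4 - h*p^3 - 2*h*p^2 + p^3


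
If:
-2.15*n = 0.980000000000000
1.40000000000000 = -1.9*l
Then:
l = -0.74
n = -0.46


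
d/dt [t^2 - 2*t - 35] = 2*t - 2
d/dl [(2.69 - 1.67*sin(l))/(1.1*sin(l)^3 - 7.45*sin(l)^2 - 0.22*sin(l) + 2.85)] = (3.674*sin(l)^3 - 21.3185*sin(l)^2 + 40.081*sin(l) - 4.1677)*cos(l)/(1.21*sin(l)^6 - 16.39*sin(l)^5 + 55.0185*sin(l)^4 + 9.548*sin(l)^3 - 42.4166*sin(l)^2 - 1.254*sin(l) + 8.1225)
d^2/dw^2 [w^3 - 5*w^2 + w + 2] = 6*w - 10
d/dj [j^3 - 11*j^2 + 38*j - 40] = 3*j^2 - 22*j + 38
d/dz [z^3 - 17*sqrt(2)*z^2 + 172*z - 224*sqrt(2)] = 3*z^2 - 34*sqrt(2)*z + 172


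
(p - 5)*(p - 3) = p^2 - 8*p + 15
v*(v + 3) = v^2 + 3*v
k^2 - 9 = (k - 3)*(k + 3)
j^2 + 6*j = j*(j + 6)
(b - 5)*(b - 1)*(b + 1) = b^3 - 5*b^2 - b + 5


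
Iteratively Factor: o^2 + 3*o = (o)*(o + 3)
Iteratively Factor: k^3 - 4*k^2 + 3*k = (k - 3)*(k^2 - k) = (k - 3)*(k - 1)*(k)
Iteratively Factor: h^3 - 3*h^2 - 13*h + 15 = (h + 3)*(h^2 - 6*h + 5) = (h - 5)*(h + 3)*(h - 1)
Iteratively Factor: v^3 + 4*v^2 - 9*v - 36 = (v + 4)*(v^2 - 9) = (v + 3)*(v + 4)*(v - 3)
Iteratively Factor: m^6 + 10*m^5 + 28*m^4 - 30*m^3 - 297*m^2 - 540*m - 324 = (m + 2)*(m^5 + 8*m^4 + 12*m^3 - 54*m^2 - 189*m - 162) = (m - 3)*(m + 2)*(m^4 + 11*m^3 + 45*m^2 + 81*m + 54) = (m - 3)*(m + 2)*(m + 3)*(m^3 + 8*m^2 + 21*m + 18) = (m - 3)*(m + 2)*(m + 3)^2*(m^2 + 5*m + 6) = (m - 3)*(m + 2)^2*(m + 3)^2*(m + 3)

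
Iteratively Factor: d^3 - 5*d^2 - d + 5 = (d - 5)*(d^2 - 1) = (d - 5)*(d + 1)*(d - 1)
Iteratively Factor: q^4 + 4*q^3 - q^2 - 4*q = (q)*(q^3 + 4*q^2 - q - 4) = q*(q - 1)*(q^2 + 5*q + 4) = q*(q - 1)*(q + 4)*(q + 1)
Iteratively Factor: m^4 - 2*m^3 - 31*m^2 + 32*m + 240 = (m + 3)*(m^3 - 5*m^2 - 16*m + 80) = (m + 3)*(m + 4)*(m^2 - 9*m + 20) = (m - 5)*(m + 3)*(m + 4)*(m - 4)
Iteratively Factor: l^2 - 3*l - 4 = (l + 1)*(l - 4)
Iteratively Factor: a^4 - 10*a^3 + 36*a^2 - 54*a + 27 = (a - 1)*(a^3 - 9*a^2 + 27*a - 27) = (a - 3)*(a - 1)*(a^2 - 6*a + 9) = (a - 3)^2*(a - 1)*(a - 3)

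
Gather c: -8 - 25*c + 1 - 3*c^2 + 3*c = -3*c^2 - 22*c - 7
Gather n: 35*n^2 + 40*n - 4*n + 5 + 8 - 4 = 35*n^2 + 36*n + 9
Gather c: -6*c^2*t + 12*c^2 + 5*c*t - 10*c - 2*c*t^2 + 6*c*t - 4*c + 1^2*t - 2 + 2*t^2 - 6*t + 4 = c^2*(12 - 6*t) + c*(-2*t^2 + 11*t - 14) + 2*t^2 - 5*t + 2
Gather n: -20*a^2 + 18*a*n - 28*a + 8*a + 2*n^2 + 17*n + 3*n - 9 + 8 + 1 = -20*a^2 - 20*a + 2*n^2 + n*(18*a + 20)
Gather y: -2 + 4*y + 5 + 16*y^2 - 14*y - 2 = 16*y^2 - 10*y + 1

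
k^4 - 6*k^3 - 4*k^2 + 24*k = k*(k - 6)*(k - 2)*(k + 2)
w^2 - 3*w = w*(w - 3)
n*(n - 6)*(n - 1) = n^3 - 7*n^2 + 6*n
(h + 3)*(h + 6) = h^2 + 9*h + 18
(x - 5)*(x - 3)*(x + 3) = x^3 - 5*x^2 - 9*x + 45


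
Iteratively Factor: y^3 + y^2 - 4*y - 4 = (y + 2)*(y^2 - y - 2) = (y + 1)*(y + 2)*(y - 2)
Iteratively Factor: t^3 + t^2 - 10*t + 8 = (t - 1)*(t^2 + 2*t - 8) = (t - 2)*(t - 1)*(t + 4)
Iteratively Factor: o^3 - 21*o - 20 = (o + 1)*(o^2 - o - 20) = (o + 1)*(o + 4)*(o - 5)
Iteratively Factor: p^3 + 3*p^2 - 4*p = (p + 4)*(p^2 - p) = p*(p + 4)*(p - 1)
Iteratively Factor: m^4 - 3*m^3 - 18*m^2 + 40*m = (m - 5)*(m^3 + 2*m^2 - 8*m) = (m - 5)*(m + 4)*(m^2 - 2*m) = m*(m - 5)*(m + 4)*(m - 2)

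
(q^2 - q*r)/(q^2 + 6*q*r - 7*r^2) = q/(q + 7*r)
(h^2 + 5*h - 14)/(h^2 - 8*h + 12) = (h + 7)/(h - 6)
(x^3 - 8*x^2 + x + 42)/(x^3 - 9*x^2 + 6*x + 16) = (x^3 - 8*x^2 + x + 42)/(x^3 - 9*x^2 + 6*x + 16)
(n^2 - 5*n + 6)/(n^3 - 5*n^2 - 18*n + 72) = (n - 2)/(n^2 - 2*n - 24)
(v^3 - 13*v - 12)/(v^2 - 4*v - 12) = (-v^3 + 13*v + 12)/(-v^2 + 4*v + 12)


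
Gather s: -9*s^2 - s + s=-9*s^2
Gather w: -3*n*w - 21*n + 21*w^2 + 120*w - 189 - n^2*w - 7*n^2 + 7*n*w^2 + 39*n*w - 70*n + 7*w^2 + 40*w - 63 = -7*n^2 - 91*n + w^2*(7*n + 28) + w*(-n^2 + 36*n + 160) - 252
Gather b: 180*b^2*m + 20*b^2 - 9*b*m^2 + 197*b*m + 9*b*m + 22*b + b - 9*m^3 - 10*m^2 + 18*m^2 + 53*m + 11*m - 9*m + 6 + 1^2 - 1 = b^2*(180*m + 20) + b*(-9*m^2 + 206*m + 23) - 9*m^3 + 8*m^2 + 55*m + 6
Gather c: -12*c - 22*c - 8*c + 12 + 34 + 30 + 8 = 84 - 42*c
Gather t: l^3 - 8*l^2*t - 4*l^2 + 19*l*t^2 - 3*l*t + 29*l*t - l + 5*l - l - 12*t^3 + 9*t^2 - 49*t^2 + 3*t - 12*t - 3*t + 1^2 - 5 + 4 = l^3 - 4*l^2 + 3*l - 12*t^3 + t^2*(19*l - 40) + t*(-8*l^2 + 26*l - 12)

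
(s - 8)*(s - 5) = s^2 - 13*s + 40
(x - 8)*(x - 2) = x^2 - 10*x + 16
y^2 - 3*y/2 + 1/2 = (y - 1)*(y - 1/2)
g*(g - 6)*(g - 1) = g^3 - 7*g^2 + 6*g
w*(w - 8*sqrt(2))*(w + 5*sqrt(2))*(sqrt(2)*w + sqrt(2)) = sqrt(2)*w^4 - 6*w^3 + sqrt(2)*w^3 - 80*sqrt(2)*w^2 - 6*w^2 - 80*sqrt(2)*w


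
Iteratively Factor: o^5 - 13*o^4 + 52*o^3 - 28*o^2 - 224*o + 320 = (o - 4)*(o^4 - 9*o^3 + 16*o^2 + 36*o - 80) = (o - 4)*(o - 2)*(o^3 - 7*o^2 + 2*o + 40) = (o - 4)*(o - 2)*(o + 2)*(o^2 - 9*o + 20) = (o - 5)*(o - 4)*(o - 2)*(o + 2)*(o - 4)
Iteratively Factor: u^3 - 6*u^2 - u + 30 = (u - 5)*(u^2 - u - 6) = (u - 5)*(u + 2)*(u - 3)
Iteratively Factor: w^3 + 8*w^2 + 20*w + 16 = (w + 2)*(w^2 + 6*w + 8) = (w + 2)*(w + 4)*(w + 2)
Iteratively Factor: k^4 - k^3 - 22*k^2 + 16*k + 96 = (k + 2)*(k^3 - 3*k^2 - 16*k + 48) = (k + 2)*(k + 4)*(k^2 - 7*k + 12) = (k - 4)*(k + 2)*(k + 4)*(k - 3)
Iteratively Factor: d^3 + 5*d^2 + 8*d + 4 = (d + 2)*(d^2 + 3*d + 2) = (d + 1)*(d + 2)*(d + 2)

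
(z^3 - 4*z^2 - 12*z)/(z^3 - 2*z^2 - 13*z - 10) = z*(z - 6)/(z^2 - 4*z - 5)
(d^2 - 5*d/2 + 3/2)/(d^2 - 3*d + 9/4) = 2*(d - 1)/(2*d - 3)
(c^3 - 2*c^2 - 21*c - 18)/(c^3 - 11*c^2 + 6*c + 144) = (c + 1)/(c - 8)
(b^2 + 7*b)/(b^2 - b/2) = 2*(b + 7)/(2*b - 1)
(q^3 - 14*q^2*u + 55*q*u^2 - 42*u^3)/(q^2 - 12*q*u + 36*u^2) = (q^2 - 8*q*u + 7*u^2)/(q - 6*u)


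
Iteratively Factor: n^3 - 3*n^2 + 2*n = (n - 2)*(n^2 - n) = (n - 2)*(n - 1)*(n)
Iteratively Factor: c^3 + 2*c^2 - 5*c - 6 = (c + 1)*(c^2 + c - 6) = (c - 2)*(c + 1)*(c + 3)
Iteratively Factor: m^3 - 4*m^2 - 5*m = (m + 1)*(m^2 - 5*m) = m*(m + 1)*(m - 5)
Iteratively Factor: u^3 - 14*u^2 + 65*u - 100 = (u - 4)*(u^2 - 10*u + 25) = (u - 5)*(u - 4)*(u - 5)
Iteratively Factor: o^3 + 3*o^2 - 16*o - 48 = (o - 4)*(o^2 + 7*o + 12) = (o - 4)*(o + 3)*(o + 4)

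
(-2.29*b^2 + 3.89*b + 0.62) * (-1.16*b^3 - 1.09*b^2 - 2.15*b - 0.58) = 2.6564*b^5 - 2.0163*b^4 - 0.0358000000000009*b^3 - 7.7111*b^2 - 3.5892*b - 0.3596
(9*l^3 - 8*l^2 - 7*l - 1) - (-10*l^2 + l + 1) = 9*l^3 + 2*l^2 - 8*l - 2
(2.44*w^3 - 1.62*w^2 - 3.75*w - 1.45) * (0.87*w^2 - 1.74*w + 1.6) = 2.1228*w^5 - 5.655*w^4 + 3.4603*w^3 + 2.6715*w^2 - 3.477*w - 2.32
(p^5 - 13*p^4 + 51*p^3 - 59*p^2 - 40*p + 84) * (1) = p^5 - 13*p^4 + 51*p^3 - 59*p^2 - 40*p + 84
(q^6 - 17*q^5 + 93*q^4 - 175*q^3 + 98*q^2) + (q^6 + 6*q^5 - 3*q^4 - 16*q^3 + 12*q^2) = 2*q^6 - 11*q^5 + 90*q^4 - 191*q^3 + 110*q^2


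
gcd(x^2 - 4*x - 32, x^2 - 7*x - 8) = x - 8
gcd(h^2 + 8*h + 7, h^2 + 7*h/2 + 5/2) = h + 1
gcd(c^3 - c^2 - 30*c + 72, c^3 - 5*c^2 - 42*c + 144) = c^2 + 3*c - 18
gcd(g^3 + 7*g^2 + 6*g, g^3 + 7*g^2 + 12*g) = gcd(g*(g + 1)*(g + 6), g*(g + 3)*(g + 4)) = g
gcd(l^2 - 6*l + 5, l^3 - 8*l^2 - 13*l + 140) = l - 5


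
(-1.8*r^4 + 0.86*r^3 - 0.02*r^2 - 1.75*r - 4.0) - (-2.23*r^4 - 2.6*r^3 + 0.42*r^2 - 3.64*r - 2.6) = 0.43*r^4 + 3.46*r^3 - 0.44*r^2 + 1.89*r - 1.4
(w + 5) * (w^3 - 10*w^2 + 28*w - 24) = w^4 - 5*w^3 - 22*w^2 + 116*w - 120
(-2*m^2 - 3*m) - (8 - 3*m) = -2*m^2 - 8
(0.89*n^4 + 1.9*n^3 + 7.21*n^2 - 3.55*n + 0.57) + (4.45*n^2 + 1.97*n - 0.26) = 0.89*n^4 + 1.9*n^3 + 11.66*n^2 - 1.58*n + 0.31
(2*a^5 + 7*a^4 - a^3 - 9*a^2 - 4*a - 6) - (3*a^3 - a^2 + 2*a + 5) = 2*a^5 + 7*a^4 - 4*a^3 - 8*a^2 - 6*a - 11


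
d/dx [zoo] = 0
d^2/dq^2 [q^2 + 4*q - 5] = 2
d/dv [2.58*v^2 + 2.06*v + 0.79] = 5.16*v + 2.06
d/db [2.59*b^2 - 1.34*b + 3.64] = 5.18*b - 1.34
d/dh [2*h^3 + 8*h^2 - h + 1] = 6*h^2 + 16*h - 1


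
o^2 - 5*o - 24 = (o - 8)*(o + 3)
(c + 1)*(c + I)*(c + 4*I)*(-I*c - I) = -I*c^4 + 5*c^3 - 2*I*c^3 + 10*c^2 + 3*I*c^2 + 5*c + 8*I*c + 4*I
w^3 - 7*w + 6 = (w - 2)*(w - 1)*(w + 3)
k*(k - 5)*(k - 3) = k^3 - 8*k^2 + 15*k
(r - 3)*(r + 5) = r^2 + 2*r - 15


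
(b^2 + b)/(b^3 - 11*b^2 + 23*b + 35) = b/(b^2 - 12*b + 35)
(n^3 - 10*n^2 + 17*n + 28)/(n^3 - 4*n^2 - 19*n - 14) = (n - 4)/(n + 2)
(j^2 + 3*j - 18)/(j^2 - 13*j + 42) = (j^2 + 3*j - 18)/(j^2 - 13*j + 42)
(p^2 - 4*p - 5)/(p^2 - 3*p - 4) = (p - 5)/(p - 4)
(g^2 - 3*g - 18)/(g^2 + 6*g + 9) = (g - 6)/(g + 3)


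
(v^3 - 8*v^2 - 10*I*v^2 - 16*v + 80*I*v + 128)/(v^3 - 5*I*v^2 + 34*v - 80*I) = (v - 8)/(v + 5*I)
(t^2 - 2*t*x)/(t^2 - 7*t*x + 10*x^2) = t/(t - 5*x)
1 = 1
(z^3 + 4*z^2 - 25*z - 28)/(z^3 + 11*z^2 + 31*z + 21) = (z - 4)/(z + 3)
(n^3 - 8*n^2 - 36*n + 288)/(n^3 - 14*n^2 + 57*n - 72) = (n^2 - 36)/(n^2 - 6*n + 9)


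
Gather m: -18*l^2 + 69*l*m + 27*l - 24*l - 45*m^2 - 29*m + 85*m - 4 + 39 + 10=-18*l^2 + 3*l - 45*m^2 + m*(69*l + 56) + 45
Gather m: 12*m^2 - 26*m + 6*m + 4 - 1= 12*m^2 - 20*m + 3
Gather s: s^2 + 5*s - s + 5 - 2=s^2 + 4*s + 3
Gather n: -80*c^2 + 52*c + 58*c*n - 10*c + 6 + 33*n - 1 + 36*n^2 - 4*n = -80*c^2 + 42*c + 36*n^2 + n*(58*c + 29) + 5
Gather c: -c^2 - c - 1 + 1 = -c^2 - c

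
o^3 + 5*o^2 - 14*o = o*(o - 2)*(o + 7)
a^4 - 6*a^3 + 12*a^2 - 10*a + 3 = (a - 3)*(a - 1)^3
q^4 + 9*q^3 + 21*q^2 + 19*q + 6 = (q + 1)^3*(q + 6)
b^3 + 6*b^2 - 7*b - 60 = (b - 3)*(b + 4)*(b + 5)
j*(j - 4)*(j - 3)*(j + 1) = j^4 - 6*j^3 + 5*j^2 + 12*j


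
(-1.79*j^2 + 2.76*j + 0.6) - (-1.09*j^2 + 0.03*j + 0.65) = -0.7*j^2 + 2.73*j - 0.05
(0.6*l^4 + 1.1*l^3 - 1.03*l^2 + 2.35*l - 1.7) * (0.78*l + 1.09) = 0.468*l^5 + 1.512*l^4 + 0.3956*l^3 + 0.7103*l^2 + 1.2355*l - 1.853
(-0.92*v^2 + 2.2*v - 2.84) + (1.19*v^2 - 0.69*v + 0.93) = 0.27*v^2 + 1.51*v - 1.91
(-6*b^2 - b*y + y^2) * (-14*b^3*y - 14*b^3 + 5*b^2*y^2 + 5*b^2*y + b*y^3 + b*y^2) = 84*b^5*y + 84*b^5 - 16*b^4*y^2 - 16*b^4*y - 25*b^3*y^3 - 25*b^3*y^2 + 4*b^2*y^4 + 4*b^2*y^3 + b*y^5 + b*y^4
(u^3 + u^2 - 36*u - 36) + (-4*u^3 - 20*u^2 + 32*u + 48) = -3*u^3 - 19*u^2 - 4*u + 12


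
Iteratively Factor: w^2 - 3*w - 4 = (w - 4)*(w + 1)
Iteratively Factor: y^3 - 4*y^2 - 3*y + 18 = (y + 2)*(y^2 - 6*y + 9) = (y - 3)*(y + 2)*(y - 3)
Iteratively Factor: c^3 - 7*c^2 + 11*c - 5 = (c - 1)*(c^2 - 6*c + 5) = (c - 5)*(c - 1)*(c - 1)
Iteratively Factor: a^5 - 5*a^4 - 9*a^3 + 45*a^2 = (a - 5)*(a^4 - 9*a^2) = (a - 5)*(a - 3)*(a^3 + 3*a^2) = (a - 5)*(a - 3)*(a + 3)*(a^2) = a*(a - 5)*(a - 3)*(a + 3)*(a)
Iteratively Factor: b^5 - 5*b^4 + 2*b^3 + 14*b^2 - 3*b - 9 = (b - 1)*(b^4 - 4*b^3 - 2*b^2 + 12*b + 9) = (b - 1)*(b + 1)*(b^3 - 5*b^2 + 3*b + 9) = (b - 3)*(b - 1)*(b + 1)*(b^2 - 2*b - 3) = (b - 3)*(b - 1)*(b + 1)^2*(b - 3)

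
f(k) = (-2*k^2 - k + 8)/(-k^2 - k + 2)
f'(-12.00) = 0.00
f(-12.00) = 2.06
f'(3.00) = 0.39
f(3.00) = 1.30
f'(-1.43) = -1.77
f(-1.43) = 3.86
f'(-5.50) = -0.01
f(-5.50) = 2.07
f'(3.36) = 0.28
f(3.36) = 1.42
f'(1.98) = 1.69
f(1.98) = 0.47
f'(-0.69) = 0.20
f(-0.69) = 3.50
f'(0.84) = 65.02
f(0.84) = 12.65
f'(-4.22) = -0.07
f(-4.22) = 2.02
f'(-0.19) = 0.97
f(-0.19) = 3.77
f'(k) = (-4*k - 1)/(-k^2 - k + 2) + (2*k + 1)*(-2*k^2 - k + 8)/(-k^2 - k + 2)^2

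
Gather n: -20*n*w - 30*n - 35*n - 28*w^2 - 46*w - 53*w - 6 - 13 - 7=n*(-20*w - 65) - 28*w^2 - 99*w - 26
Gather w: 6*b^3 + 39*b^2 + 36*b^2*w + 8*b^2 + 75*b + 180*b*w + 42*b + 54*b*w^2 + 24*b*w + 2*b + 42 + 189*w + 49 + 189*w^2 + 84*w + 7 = 6*b^3 + 47*b^2 + 119*b + w^2*(54*b + 189) + w*(36*b^2 + 204*b + 273) + 98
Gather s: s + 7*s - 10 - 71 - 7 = 8*s - 88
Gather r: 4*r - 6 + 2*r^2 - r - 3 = 2*r^2 + 3*r - 9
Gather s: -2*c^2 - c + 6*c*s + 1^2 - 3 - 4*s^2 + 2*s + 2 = -2*c^2 - c - 4*s^2 + s*(6*c + 2)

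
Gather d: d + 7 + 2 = d + 9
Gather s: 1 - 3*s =1 - 3*s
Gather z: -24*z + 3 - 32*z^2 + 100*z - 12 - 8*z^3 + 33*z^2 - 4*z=-8*z^3 + z^2 + 72*z - 9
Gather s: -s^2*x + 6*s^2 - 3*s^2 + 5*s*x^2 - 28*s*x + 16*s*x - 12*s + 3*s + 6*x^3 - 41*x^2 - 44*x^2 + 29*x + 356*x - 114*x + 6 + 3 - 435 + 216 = s^2*(3 - x) + s*(5*x^2 - 12*x - 9) + 6*x^3 - 85*x^2 + 271*x - 210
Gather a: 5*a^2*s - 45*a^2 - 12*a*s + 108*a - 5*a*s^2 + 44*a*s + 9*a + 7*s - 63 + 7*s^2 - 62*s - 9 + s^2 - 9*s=a^2*(5*s - 45) + a*(-5*s^2 + 32*s + 117) + 8*s^2 - 64*s - 72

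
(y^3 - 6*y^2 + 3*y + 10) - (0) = y^3 - 6*y^2 + 3*y + 10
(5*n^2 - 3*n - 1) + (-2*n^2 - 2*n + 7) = 3*n^2 - 5*n + 6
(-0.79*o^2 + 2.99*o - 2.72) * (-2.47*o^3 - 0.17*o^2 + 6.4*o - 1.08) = 1.9513*o^5 - 7.251*o^4 + 1.1541*o^3 + 20.4516*o^2 - 20.6372*o + 2.9376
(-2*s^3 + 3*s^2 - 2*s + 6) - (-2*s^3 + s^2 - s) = 2*s^2 - s + 6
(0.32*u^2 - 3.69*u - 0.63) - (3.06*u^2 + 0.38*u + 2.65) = -2.74*u^2 - 4.07*u - 3.28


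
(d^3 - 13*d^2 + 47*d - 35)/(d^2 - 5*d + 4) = (d^2 - 12*d + 35)/(d - 4)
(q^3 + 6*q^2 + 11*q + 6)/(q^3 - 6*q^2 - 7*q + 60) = (q^2 + 3*q + 2)/(q^2 - 9*q + 20)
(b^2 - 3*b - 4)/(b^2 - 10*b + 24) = (b + 1)/(b - 6)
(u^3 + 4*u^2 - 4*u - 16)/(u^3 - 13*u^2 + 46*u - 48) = (u^2 + 6*u + 8)/(u^2 - 11*u + 24)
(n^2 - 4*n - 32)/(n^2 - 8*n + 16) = (n^2 - 4*n - 32)/(n^2 - 8*n + 16)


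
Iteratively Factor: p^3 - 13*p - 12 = (p + 1)*(p^2 - p - 12) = (p + 1)*(p + 3)*(p - 4)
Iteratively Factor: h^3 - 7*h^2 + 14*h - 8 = (h - 4)*(h^2 - 3*h + 2) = (h - 4)*(h - 1)*(h - 2)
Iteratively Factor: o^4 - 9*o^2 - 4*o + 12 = (o + 2)*(o^3 - 2*o^2 - 5*o + 6) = (o - 3)*(o + 2)*(o^2 + o - 2) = (o - 3)*(o - 1)*(o + 2)*(o + 2)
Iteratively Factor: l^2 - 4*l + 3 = (l - 1)*(l - 3)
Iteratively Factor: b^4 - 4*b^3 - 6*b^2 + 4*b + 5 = (b - 5)*(b^3 + b^2 - b - 1) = (b - 5)*(b + 1)*(b^2 - 1) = (b - 5)*(b - 1)*(b + 1)*(b + 1)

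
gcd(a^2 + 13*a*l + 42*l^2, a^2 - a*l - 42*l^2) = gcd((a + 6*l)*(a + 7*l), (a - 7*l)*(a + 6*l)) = a + 6*l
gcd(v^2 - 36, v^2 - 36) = v^2 - 36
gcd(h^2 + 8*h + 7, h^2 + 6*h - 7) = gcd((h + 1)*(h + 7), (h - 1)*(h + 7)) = h + 7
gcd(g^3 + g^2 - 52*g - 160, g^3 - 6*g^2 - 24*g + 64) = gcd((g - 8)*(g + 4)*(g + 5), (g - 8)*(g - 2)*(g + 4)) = g^2 - 4*g - 32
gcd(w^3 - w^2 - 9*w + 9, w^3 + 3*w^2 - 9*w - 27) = w^2 - 9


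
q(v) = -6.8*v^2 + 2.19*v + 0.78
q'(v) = 2.19 - 13.6*v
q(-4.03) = -118.48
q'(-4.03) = 57.00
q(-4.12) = -123.67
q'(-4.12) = 58.22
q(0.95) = -3.28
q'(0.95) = -10.73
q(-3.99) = -116.21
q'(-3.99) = 56.45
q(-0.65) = -3.52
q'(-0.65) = 11.03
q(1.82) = -17.76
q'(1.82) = -22.56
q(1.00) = -3.83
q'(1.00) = -11.41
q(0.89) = -2.66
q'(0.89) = -9.91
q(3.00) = -53.85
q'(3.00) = -38.61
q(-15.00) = -1562.07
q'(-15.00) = 206.19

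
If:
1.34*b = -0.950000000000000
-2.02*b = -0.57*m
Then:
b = -0.71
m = -2.51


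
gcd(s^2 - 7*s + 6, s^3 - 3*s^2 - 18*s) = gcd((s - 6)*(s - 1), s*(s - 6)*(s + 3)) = s - 6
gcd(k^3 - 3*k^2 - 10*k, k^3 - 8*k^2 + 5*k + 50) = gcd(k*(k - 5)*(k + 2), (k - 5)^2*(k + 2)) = k^2 - 3*k - 10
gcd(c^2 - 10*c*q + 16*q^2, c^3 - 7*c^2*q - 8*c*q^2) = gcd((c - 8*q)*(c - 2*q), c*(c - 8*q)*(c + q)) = -c + 8*q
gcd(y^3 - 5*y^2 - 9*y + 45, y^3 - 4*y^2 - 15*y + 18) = y + 3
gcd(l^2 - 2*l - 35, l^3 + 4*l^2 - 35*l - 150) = l + 5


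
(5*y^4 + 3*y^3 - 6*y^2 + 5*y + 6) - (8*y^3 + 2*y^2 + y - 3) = 5*y^4 - 5*y^3 - 8*y^2 + 4*y + 9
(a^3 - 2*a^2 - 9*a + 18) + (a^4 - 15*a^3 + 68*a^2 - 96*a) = a^4 - 14*a^3 + 66*a^2 - 105*a + 18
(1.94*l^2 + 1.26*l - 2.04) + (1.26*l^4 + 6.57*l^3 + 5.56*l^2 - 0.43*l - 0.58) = 1.26*l^4 + 6.57*l^3 + 7.5*l^2 + 0.83*l - 2.62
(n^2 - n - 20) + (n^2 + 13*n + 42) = 2*n^2 + 12*n + 22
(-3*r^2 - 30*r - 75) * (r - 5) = -3*r^3 - 15*r^2 + 75*r + 375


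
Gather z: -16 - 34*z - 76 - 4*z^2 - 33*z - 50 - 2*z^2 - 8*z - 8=-6*z^2 - 75*z - 150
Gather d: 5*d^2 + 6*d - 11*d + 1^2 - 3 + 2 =5*d^2 - 5*d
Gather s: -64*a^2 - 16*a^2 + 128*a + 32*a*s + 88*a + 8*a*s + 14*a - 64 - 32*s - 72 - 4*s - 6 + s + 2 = -80*a^2 + 230*a + s*(40*a - 35) - 140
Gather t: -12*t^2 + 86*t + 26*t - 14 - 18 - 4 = -12*t^2 + 112*t - 36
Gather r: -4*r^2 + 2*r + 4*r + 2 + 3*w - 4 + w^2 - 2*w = -4*r^2 + 6*r + w^2 + w - 2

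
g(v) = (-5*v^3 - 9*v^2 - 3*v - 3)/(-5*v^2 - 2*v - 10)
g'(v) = (10*v + 2)*(-5*v^3 - 9*v^2 - 3*v - 3)/(-5*v^2 - 2*v - 10)^2 + (-15*v^2 - 18*v - 3)/(-5*v^2 - 2*v - 10)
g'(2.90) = 1.20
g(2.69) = 3.37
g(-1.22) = 0.24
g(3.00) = 3.74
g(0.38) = 0.50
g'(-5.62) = 1.03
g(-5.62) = -3.94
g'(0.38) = 0.79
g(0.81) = 0.94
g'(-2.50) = 0.97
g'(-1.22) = 0.39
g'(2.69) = 1.22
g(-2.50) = -0.73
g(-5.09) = -3.39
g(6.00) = 7.05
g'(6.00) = 1.06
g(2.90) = 3.62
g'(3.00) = 1.19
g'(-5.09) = 1.04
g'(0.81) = 1.20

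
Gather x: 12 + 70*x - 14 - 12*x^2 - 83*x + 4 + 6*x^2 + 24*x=-6*x^2 + 11*x + 2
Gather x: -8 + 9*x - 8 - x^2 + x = -x^2 + 10*x - 16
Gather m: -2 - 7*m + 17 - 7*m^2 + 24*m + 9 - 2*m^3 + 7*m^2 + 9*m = -2*m^3 + 26*m + 24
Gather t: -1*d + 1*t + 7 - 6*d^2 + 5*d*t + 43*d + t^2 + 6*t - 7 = -6*d^2 + 42*d + t^2 + t*(5*d + 7)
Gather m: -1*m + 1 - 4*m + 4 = 5 - 5*m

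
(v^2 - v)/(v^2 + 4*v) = (v - 1)/(v + 4)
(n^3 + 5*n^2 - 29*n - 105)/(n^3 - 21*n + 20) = (n^3 + 5*n^2 - 29*n - 105)/(n^3 - 21*n + 20)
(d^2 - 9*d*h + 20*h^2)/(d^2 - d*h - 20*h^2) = (d - 4*h)/(d + 4*h)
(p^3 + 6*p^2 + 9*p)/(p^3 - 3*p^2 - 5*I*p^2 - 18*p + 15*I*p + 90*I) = p*(p + 3)/(p^2 - p*(6 + 5*I) + 30*I)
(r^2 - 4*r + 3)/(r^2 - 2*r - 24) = (-r^2 + 4*r - 3)/(-r^2 + 2*r + 24)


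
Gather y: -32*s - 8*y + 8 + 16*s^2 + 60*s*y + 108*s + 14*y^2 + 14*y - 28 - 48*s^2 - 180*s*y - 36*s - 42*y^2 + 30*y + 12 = -32*s^2 + 40*s - 28*y^2 + y*(36 - 120*s) - 8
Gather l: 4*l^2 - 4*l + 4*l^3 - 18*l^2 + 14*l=4*l^3 - 14*l^2 + 10*l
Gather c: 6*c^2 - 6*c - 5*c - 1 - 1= 6*c^2 - 11*c - 2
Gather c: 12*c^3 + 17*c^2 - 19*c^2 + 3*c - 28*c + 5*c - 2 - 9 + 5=12*c^3 - 2*c^2 - 20*c - 6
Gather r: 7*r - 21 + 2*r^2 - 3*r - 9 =2*r^2 + 4*r - 30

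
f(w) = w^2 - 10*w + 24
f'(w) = 2*w - 10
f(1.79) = 9.30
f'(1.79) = -6.42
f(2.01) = 7.94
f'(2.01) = -5.98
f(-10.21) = 230.34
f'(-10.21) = -30.42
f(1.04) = 14.68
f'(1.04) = -7.92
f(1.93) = 8.42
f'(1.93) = -6.14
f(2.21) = 6.78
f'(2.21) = -5.58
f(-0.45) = 28.70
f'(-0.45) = -10.90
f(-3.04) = 63.64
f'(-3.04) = -16.08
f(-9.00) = 195.00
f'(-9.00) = -28.00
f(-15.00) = 399.00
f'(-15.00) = -40.00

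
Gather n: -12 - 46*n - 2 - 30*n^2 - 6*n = -30*n^2 - 52*n - 14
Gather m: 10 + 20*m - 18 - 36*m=-16*m - 8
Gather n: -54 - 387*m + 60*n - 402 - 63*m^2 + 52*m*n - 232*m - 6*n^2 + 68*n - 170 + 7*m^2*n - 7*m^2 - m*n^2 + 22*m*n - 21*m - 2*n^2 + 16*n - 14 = -70*m^2 - 640*m + n^2*(-m - 8) + n*(7*m^2 + 74*m + 144) - 640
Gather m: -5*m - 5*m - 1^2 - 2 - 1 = -10*m - 4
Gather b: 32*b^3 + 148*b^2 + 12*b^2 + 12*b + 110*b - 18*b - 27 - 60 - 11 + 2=32*b^3 + 160*b^2 + 104*b - 96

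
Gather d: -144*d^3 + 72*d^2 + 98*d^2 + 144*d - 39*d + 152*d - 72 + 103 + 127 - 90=-144*d^3 + 170*d^2 + 257*d + 68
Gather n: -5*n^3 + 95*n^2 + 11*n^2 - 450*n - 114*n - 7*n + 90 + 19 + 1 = -5*n^3 + 106*n^2 - 571*n + 110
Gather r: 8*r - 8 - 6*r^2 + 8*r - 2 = -6*r^2 + 16*r - 10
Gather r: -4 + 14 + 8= 18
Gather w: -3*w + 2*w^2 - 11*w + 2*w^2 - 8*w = 4*w^2 - 22*w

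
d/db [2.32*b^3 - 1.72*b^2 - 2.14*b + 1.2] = 6.96*b^2 - 3.44*b - 2.14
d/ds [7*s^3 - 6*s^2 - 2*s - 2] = 21*s^2 - 12*s - 2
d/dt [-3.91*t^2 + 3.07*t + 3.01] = 3.07 - 7.82*t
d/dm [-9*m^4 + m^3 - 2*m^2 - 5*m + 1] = -36*m^3 + 3*m^2 - 4*m - 5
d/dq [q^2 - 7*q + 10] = 2*q - 7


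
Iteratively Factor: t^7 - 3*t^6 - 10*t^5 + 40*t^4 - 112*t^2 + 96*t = (t + 2)*(t^6 - 5*t^5 + 40*t^3 - 80*t^2 + 48*t) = (t - 2)*(t + 2)*(t^5 - 3*t^4 - 6*t^3 + 28*t^2 - 24*t) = (t - 2)*(t + 2)*(t + 3)*(t^4 - 6*t^3 + 12*t^2 - 8*t) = (t - 2)^2*(t + 2)*(t + 3)*(t^3 - 4*t^2 + 4*t) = t*(t - 2)^2*(t + 2)*(t + 3)*(t^2 - 4*t + 4) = t*(t - 2)^3*(t + 2)*(t + 3)*(t - 2)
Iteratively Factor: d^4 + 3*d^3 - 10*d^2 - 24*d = (d)*(d^3 + 3*d^2 - 10*d - 24) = d*(d + 2)*(d^2 + d - 12) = d*(d - 3)*(d + 2)*(d + 4)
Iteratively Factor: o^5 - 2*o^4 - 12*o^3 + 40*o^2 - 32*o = (o + 4)*(o^4 - 6*o^3 + 12*o^2 - 8*o) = (o - 2)*(o + 4)*(o^3 - 4*o^2 + 4*o) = o*(o - 2)*(o + 4)*(o^2 - 4*o + 4) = o*(o - 2)^2*(o + 4)*(o - 2)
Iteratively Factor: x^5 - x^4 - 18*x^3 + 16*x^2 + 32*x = (x)*(x^4 - x^3 - 18*x^2 + 16*x + 32) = x*(x - 2)*(x^3 + x^2 - 16*x - 16) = x*(x - 2)*(x + 4)*(x^2 - 3*x - 4) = x*(x - 2)*(x + 1)*(x + 4)*(x - 4)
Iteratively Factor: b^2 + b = (b)*(b + 1)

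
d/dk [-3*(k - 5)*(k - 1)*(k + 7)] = -9*k^2 - 6*k + 111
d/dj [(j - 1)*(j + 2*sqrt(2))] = 2*j - 1 + 2*sqrt(2)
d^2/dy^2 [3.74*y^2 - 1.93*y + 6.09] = 7.48000000000000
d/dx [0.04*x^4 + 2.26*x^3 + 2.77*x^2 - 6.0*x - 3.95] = 0.16*x^3 + 6.78*x^2 + 5.54*x - 6.0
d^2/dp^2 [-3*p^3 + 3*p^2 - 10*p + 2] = 6 - 18*p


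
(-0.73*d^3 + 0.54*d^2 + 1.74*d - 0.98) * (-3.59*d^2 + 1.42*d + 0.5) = 2.6207*d^5 - 2.9752*d^4 - 5.8448*d^3 + 6.259*d^2 - 0.5216*d - 0.49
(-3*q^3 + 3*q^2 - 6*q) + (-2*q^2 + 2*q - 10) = -3*q^3 + q^2 - 4*q - 10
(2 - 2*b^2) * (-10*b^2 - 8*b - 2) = 20*b^4 + 16*b^3 - 16*b^2 - 16*b - 4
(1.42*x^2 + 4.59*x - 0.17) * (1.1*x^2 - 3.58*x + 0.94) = 1.562*x^4 - 0.0345999999999993*x^3 - 15.2844*x^2 + 4.9232*x - 0.1598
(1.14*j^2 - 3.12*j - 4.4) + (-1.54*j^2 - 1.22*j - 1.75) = -0.4*j^2 - 4.34*j - 6.15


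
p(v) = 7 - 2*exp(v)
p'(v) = -2*exp(v)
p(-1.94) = 6.71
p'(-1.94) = -0.29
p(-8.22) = 7.00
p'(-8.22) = -0.00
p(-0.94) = 6.22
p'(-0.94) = -0.78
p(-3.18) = 6.92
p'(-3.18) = -0.08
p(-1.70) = 6.63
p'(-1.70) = -0.37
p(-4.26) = 6.97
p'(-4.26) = -0.03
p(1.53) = -2.24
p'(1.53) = -9.24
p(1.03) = 1.40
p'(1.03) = -5.60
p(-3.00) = 6.90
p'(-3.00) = -0.10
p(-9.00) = 7.00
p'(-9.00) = 0.00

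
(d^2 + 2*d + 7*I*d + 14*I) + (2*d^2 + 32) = 3*d^2 + 2*d + 7*I*d + 32 + 14*I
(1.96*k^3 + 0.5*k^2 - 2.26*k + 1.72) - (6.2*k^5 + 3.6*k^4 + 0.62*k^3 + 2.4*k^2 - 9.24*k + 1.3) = -6.2*k^5 - 3.6*k^4 + 1.34*k^3 - 1.9*k^2 + 6.98*k + 0.42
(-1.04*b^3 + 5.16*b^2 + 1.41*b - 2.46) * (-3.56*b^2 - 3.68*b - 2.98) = 3.7024*b^5 - 14.5424*b^4 - 20.9092*b^3 - 11.808*b^2 + 4.851*b + 7.3308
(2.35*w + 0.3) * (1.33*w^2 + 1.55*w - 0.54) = 3.1255*w^3 + 4.0415*w^2 - 0.804*w - 0.162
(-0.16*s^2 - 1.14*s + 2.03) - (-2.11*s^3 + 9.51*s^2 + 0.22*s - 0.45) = 2.11*s^3 - 9.67*s^2 - 1.36*s + 2.48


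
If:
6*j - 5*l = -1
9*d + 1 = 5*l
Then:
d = 5*l/9 - 1/9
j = 5*l/6 - 1/6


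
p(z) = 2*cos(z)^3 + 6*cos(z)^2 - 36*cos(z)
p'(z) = -6*sin(z)*cos(z)^2 - 12*sin(z)*cos(z) + 36*sin(z)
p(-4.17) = 19.91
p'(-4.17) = 34.77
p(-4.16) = 20.25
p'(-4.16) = 34.60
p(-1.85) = 10.34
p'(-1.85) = -37.35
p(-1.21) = -11.87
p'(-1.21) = -29.02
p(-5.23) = -16.10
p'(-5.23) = 24.85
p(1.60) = 1.06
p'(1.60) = 36.33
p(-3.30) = 39.47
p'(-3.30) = 6.63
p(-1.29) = -9.47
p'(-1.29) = -30.95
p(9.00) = 36.27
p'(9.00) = 17.29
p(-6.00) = -27.26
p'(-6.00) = 5.29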